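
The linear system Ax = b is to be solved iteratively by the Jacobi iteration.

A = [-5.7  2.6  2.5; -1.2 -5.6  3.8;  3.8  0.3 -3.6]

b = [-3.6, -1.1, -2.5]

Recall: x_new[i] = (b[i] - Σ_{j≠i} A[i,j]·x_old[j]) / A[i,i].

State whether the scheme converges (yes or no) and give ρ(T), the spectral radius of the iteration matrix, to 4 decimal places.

yes, ρ = 0.8845

Split A = D + L + U, D = diag(-5.7, -5.6, -3.6).
T_J = -D⁻¹(L+U): T[0,1] = -(2.6)/(-5.7) = +0.4561; T[0,0] = 0.
  T[0,:] = [+0.0000  +0.4561  +0.4386]
  T[1,:] = [-0.2143  +0.0000  +0.6786]
  T[2,:] = [+1.0556  +0.0833  +0.0000]
eigenvalue magnitudes: 0.8845, 0.6004, 0.6004.
ρ = 0.8845; 0.8845 < 1 ⇒ converges.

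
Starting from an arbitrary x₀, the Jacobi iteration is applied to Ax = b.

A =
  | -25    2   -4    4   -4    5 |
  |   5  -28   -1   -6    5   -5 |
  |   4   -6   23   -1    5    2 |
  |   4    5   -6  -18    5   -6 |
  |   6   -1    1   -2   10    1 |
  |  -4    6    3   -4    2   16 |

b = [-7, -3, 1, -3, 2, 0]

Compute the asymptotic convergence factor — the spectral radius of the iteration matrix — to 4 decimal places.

Split A = D + L + U, D = diag(-25, -28, 23, -18, 10, 16).
Jacobi: T = -D⁻¹(L+U), T[5,3] = -(-4)/(16) = +0.2500; T[5,5] = 0.
  T[0,:] = [+0.0000  +0.0800  -0.1600  +0.1600  -0.1600  +0.2000]
  T[1,:] = [+0.1786  +0.0000  -0.0357  -0.2143  +0.1786  -0.1786]
  T[2,:] = [-0.1739  +0.2609  +0.0000  +0.0435  -0.2174  -0.0870]
  T[3,:] = [+0.2222  +0.2778  -0.3333  +0.0000  +0.2778  -0.3333]
  T[4,:] = [-0.6000  +0.1000  -0.1000  +0.2000  +0.0000  -0.1000]
  T[5,:] = [+0.2500  -0.3750  -0.1875  +0.2500  -0.1250  +0.0000]
|eigenvalues of T|: 0.5543, 0.4357, 0.4357, 0.2607, 0.2607, 0.2363.
ρ(T) = max|λ| = 0.5543; 0.5543 < 1 ⇒ converges.

0.5543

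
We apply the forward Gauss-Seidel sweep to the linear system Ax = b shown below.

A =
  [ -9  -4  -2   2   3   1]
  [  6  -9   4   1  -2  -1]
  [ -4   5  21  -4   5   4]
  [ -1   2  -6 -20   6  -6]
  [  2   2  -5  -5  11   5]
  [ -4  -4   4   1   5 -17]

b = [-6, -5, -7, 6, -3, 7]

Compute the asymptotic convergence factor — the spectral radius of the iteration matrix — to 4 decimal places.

Diagonal D = diag(-9, -9, 21, -20, 11, -17); L, U strict lower/upper.
Gauss-Seidel: T = -(D+L)⁻¹U, row 0 first, T[0,5] = -(1)/(-9) = +0.1111; later rows by forward substitution.
  T[0,:] = [+0.0000  -0.4444  -0.2222  +0.2222  +0.3333  +0.1111]
  T[1,:] = [+0.0000  -0.2963  +0.2963  +0.2593  +0.0000  -0.0370]
  T[2,:] = [+0.0000  -0.0141  -0.1129  +0.1711  -0.1746  -0.1605]
  T[3,:] = [+0.0000  -0.0032  +0.0746  -0.0365  +0.3357  -0.2611]
  T[4,:] = [+0.0000  +0.1268  -0.0309  -0.0264  +0.0126  -0.6597]
  T[5,:] = [+0.0000  +0.2081  -0.0487  -0.0829  -0.0961  -0.2646]
|eigenvalues of T|: 0.5386, 0.2939, 0.2939, 0.1611, 0.1611, 0.0000.
spectral radius ρ = 0.5386; 0.5386 < 1: convergent.

0.5386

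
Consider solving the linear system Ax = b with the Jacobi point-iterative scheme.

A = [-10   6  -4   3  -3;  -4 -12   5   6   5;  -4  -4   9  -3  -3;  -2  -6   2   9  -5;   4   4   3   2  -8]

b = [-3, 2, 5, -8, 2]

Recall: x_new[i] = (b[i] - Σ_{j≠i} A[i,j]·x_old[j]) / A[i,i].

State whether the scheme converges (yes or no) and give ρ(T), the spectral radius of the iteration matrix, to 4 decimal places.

Split A = D + L + U, D = diag(-10, -12, 9, 9, -8).
Jacobi: T = -D⁻¹(L+U), T[3,1] = -(-6)/(9) = +0.6667; T[3,3] = 0.
  T[0,:] = [+0.0000  +0.6000  -0.4000  +0.3000  -0.3000]
  T[1,:] = [-0.3333  +0.0000  +0.4167  +0.5000  +0.4167]
  T[2,:] = [+0.4444  +0.4444  +0.0000  +0.3333  +0.3333]
  T[3,:] = [+0.2222  +0.6667  -0.2222  +0.0000  +0.5556]
  T[4,:] = [+0.5000  +0.5000  +0.3750  +0.2500  +0.0000]
|λ(T)| sorted: 1.1851, 0.6725, 0.6725, 0.4492, 0.4492.
ρ = 1.1851; 1.1851 > 1: divergent.

no, ρ = 1.1851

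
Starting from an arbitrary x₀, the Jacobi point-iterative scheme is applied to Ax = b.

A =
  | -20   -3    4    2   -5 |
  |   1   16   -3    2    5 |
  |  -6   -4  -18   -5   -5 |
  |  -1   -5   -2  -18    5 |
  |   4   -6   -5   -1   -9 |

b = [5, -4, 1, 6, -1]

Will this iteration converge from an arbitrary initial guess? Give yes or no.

A = D + L + U where D = diag(-20, 16, -18, -18, -9).
Jacobi T = -D⁻¹(L+U): T[0,1] = -(-3)/(-20) = -0.1500; T[0,0] = 0.
  T[0,:] = [+0.0000  -0.1500  +0.2000  +0.1000  -0.2500]
  T[1,:] = [-0.0625  +0.0000  +0.1875  -0.1250  -0.3125]
  T[2,:] = [-0.3333  -0.2222  +0.0000  -0.2778  -0.2778]
  T[3,:] = [-0.0556  -0.2778  -0.1111  +0.0000  +0.2778]
  T[4,:] = [+0.4444  -0.6667  -0.5556  -0.1111  +0.0000]
|roots of det(T-λI)|: 0.6116, 0.5040, 0.3747, 0.3747, 0.1260.
ρ(T) = max|λ| = 0.6116; 0.6116 < 1, so it converges for any x₀.

yes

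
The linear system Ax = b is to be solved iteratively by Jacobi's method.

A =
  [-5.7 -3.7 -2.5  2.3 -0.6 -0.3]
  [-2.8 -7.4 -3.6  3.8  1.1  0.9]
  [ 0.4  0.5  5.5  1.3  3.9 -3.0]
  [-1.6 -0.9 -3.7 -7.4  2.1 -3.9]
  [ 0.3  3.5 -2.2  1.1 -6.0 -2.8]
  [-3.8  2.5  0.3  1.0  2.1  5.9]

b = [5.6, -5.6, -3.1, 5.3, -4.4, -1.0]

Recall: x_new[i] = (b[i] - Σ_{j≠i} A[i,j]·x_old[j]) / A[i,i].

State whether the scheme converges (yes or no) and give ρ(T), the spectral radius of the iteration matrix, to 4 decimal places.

no, ρ = 1.2222

A = D + L + U where D = diag(-5.7, -7.4, 5.5, -7.4, -6, 5.9).
Jacobi T = -D⁻¹(L+U): T[4,1] = -(3.5)/(-6) = +0.5833; T[4,4] = 0.
  T[0,:] = [+0.0000, -0.6491, -0.4386, +0.4035, -0.1053, -0.0526]
  T[1,:] = [-0.3784, +0.0000, -0.4865, +0.5135, +0.1486, +0.1216]
  T[2,:] = [-0.0727, -0.0909, +0.0000, -0.2364, -0.7091, +0.5455]
  T[3,:] = [-0.2162, -0.1216, -0.5000, +0.0000, +0.2838, -0.5270]
  T[4,:] = [+0.0500, +0.5833, -0.3667, +0.1833, +0.0000, -0.4667]
  T[5,:] = [+0.6441, -0.4237, -0.0508, -0.1695, -0.3559, +0.0000]
eigenvalue magnitudes: 1.2222, 0.6092, 0.5709, 0.5709, 0.4604, 0.4604.
ρ = 1.2222; 1.2222 > 1: divergent.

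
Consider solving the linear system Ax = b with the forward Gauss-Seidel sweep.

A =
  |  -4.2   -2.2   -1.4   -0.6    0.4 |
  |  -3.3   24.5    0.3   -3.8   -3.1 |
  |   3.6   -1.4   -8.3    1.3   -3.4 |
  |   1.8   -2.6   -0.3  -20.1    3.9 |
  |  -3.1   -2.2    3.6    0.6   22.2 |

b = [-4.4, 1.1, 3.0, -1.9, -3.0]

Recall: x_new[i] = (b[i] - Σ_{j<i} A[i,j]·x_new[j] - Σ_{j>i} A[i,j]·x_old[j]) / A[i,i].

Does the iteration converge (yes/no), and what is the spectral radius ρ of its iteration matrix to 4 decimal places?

yes, ρ = 0.2320

Let D = diag(-4.2, 24.5, -8.3, -20.1, 22.2); L, U the strict triangles.
GS T = -(D+L)⁻¹U: row 0 first, T[0,4] = -(0.4)/(-4.2) = +0.0952; later rows by forward substitution.
  T[0,:] = [+0.0000  -0.5238  -0.3333  -0.1429  +0.0952]
  T[1,:] = [+0.0000  -0.0706  -0.0571  +0.1359  +0.1394]
  T[2,:] = [+0.0000  -0.2153  -0.1349  +0.0717  -0.3918]
  T[3,:] = [+0.0000  -0.0346  -0.0204  -0.0314  +0.1904]
  T[4,:] = [+0.0000  -0.0443  -0.0298  -0.0173  +0.0855]
|λ(T)| sorted: 0.2320, 0.0683, 0.0683, 0.0252, 0.0000.
ρ(T) = max|λ| = 0.2320; 0.2320 < 1 ⇒ converges.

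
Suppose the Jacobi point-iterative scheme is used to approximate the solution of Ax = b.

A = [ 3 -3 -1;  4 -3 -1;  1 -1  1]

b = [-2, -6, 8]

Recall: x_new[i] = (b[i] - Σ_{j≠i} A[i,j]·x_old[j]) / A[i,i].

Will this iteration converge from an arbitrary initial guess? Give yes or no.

no

Split A = D + L + U, D = diag(3, -3, 1).
Jacobi: T = -D⁻¹(L+U), T[0,2] = -(-1)/(3) = +0.3333; T[0,0] = 0.
  T[0,:] = [+0.0000  +1.0000  +0.3333]
  T[1,:] = [+1.3333  +0.0000  -0.3333]
  T[2,:] = [-1.0000  +1.0000  +0.0000]
|eigenvalues of T|: 1.1571, 0.8199, 0.8199.
ρ = 1.1571; 1.1571 > 1: divergent.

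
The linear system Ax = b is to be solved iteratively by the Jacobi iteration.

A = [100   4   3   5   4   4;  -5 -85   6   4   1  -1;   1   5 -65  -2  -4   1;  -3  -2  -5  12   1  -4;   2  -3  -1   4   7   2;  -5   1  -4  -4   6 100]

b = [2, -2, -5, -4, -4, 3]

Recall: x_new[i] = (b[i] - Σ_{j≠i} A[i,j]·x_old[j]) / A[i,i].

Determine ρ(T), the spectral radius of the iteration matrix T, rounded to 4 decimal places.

0.3677

Split A = D + L + U, D = diag(100, -85, -65, 12, 7, 100).
Jacobi: T = -D⁻¹(L+U), T[3,5] = -(-4)/(12) = +0.3333; T[3,3] = 0.
  T[0,:] = [+0.0000, -0.0400, -0.0300, -0.0500, -0.0400, -0.0400]
  T[1,:] = [-0.0588, +0.0000, +0.0706, +0.0471, +0.0118, -0.0118]
  T[2,:] = [+0.0154, +0.0769, +0.0000, -0.0308, -0.0615, +0.0154]
  T[3,:] = [+0.2500, +0.1667, +0.4167, +0.0000, -0.0833, +0.3333]
  T[4,:] = [-0.2857, +0.4286, +0.1429, -0.5714, +0.0000, -0.2857]
  T[5,:] = [+0.0500, -0.0100, +0.0400, +0.0400, -0.0600, +0.0000]
|eigenvalues of T|: 0.3677, 0.2780, 0.2780, 0.1268, 0.0838, 0.0312.
ρ(T) = max|λ| = 0.3677; 0.3677 < 1 ⇒ converges.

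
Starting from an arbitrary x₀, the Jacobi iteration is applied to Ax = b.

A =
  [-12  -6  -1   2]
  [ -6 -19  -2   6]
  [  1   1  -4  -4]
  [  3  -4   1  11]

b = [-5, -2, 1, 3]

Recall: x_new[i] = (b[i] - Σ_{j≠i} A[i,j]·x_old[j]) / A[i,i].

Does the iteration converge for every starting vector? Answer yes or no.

yes

Write A = D+L+U with D = diag(-12, -19, -4, 11).
T_J = -D⁻¹(L+U): T[1,0] = -(-6)/(-19) = -0.3158; T[1,1] = 0.
  T[0,:] = [+0.0000, -0.5000, -0.0833, +0.1667]
  T[1,:] = [-0.3158, +0.0000, -0.1053, +0.3158]
  T[2,:] = [+0.2500, +0.2500, +0.0000, -1.0000]
  T[3,:] = [-0.2727, +0.3636, -0.0909, +0.0000]
|roots of det(T-λI)|: 0.5861, 0.3272, 0.3272, 0.0540.
spectral radius ρ = 0.5861; 0.5861 < 1: convergent.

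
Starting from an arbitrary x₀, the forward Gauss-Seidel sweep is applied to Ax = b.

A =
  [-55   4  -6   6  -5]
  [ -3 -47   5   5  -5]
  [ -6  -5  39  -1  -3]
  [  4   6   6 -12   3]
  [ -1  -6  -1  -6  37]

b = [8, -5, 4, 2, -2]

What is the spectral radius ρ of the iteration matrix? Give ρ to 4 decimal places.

0.1915

Split A = D + L + U, D = diag(-55, -47, 39, -12, 37).
T_GS = -(D+L)⁻¹U: row 0 first, T[0,2] = -(-6)/(-55) = -0.1091; later rows by forward substitution.
  T[0,:] = [+0.0000 +0.0727 -0.1091 +0.1091 -0.0909]
  T[1,:] = [+0.0000 -0.0046 +0.1133 +0.0994 -0.1006]
  T[2,:] = [+0.0000 +0.0106 -0.0023 +0.0552 +0.0500]
  T[3,:] = [+0.0000 +0.0272 +0.0192 +0.1137 +0.1944]
  T[4,:] = [+0.0000 +0.0059 +0.0185 +0.0390 +0.0141]
moduli |λ_i(T)| = 0.1915, 0.0406, 0.0224, 0.0077, 0.0000.
ρ = 0.1915; 0.1915 < 1, so it converges for any x₀.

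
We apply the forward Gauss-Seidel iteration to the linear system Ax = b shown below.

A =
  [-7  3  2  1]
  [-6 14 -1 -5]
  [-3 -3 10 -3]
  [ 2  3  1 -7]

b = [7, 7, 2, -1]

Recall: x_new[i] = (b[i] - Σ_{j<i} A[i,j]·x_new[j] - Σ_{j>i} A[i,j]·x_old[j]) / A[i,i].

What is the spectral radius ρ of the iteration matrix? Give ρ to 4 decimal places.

0.7489

A = D + L + U where D = diag(-7, 14, 10, -7).
Gauss-Seidel: T = -(D+L)⁻¹U, row 0 first, T[0,3] = -(1)/(-7) = +0.1429; later rows by forward substitution.
  T[0,:] = [+0.0000, +0.4286, +0.2857, +0.1429]
  T[1,:] = [+0.0000, +0.1837, +0.1939, +0.4184]
  T[2,:] = [+0.0000, +0.1837, +0.1439, +0.4684]
  T[3,:] = [+0.0000, +0.2274, +0.1853, +0.2870]
eigenvalue magnitudes: 0.7489, 0.0989, 0.0354, 0.0000.
ρ(T) = max|λ| = 0.7489; 0.7489 < 1: convergent.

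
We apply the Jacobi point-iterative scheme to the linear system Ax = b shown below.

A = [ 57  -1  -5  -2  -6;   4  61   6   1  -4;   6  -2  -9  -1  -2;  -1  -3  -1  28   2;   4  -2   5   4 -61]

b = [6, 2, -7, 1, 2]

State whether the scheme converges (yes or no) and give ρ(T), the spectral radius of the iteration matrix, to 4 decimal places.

yes, ρ = 0.2826

Split A = D + L + U, D = diag(57, 61, -9, 28, -61).
Jacobi T = -D⁻¹(L+U): T[1,2] = -(6)/(61) = -0.0984; T[1,1] = 0.
  T[0,:] = [+0.0000, +0.0175, +0.0877, +0.0351, +0.1053]
  T[1,:] = [-0.0656, +0.0000, -0.0984, -0.0164, +0.0656]
  T[2,:] = [+0.6667, -0.2222, +0.0000, -0.1111, -0.2222]
  T[3,:] = [+0.0357, +0.1071, +0.0357, +0.0000, -0.0714]
  T[4,:] = [+0.0656, -0.0328, +0.0820, +0.0656, +0.0000]
|eigenvalues of T|: 0.2826, 0.2232, 0.1256, 0.1256, 0.0517.
ρ = 0.2826; 0.2826 < 1 ⇒ converges.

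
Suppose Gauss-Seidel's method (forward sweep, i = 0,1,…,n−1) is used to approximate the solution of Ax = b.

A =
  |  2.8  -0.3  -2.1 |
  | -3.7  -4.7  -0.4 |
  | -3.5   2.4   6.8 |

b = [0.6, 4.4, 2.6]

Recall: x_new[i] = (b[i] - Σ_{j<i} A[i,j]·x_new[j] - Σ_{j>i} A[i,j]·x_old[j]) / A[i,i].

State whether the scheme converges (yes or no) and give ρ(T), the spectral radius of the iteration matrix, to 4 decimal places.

yes, ρ = 0.5313

Split A = D + L + U, D = diag(2.8, -4.7, 6.8).
Gauss-Seidel: T = -(D+L)⁻¹U, row 0 first, T[0,1] = -(-0.3)/(2.8) = +0.1071; later rows by forward substitution.
  T[0,:] = [+0.0000 +0.1071 +0.7500]
  T[1,:] = [+0.0000 -0.0843 -0.6755]
  T[2,:] = [+0.0000 +0.0849 +0.6245]
eigenvalue magnitudes: 0.5313, 0.0088, 0.0000.
ρ = 0.5313; 0.5313 < 1, so it converges for any x₀.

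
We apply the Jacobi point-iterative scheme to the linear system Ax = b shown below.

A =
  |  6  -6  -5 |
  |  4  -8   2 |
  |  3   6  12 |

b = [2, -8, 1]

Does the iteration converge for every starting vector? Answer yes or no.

Write A = D+L+U with D = diag(6, -8, 12).
Jacobi T = -D⁻¹(L+U): T[1,2] = -(2)/(-8) = +0.2500; T[1,1] = 0.
  T[0,:] = [+0.0000, +1.0000, +0.8333]
  T[1,:] = [+0.5000, +0.0000, +0.2500]
  T[2,:] = [-0.2500, -0.5000, +0.0000]
eigenvalue magnitudes: 0.7324, 0.6081, 0.6081.
ρ(T) = max|λ| = 0.7324; 0.7324 < 1, so it converges for any x₀.

yes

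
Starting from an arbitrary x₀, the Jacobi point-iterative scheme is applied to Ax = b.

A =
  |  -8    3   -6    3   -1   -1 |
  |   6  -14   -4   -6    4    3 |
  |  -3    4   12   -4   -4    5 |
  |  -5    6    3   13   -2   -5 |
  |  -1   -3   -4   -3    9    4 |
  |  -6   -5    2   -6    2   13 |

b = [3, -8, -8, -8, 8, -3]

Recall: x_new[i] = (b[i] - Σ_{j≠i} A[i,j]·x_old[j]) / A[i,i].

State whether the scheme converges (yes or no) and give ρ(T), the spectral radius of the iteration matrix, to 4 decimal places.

A = D + L + U where D = diag(-8, -14, 12, 13, 9, 13).
Jacobi T = -D⁻¹(L+U): T[0,3] = -(3)/(-8) = +0.3750; T[0,0] = 0.
  T[0,:] = [+0.0000 +0.3750 -0.7500 +0.3750 -0.1250 -0.1250]
  T[1,:] = [+0.4286 +0.0000 -0.2857 -0.4286 +0.2857 +0.2143]
  T[2,:] = [+0.2500 -0.3333 +0.0000 +0.3333 +0.3333 -0.4167]
  T[3,:] = [+0.3846 -0.4615 -0.2308 +0.0000 +0.1538 +0.3846]
  T[4,:] = [+0.1111 +0.3333 +0.4444 +0.3333 +0.0000 -0.4444]
  T[5,:] = [+0.4615 +0.3846 -0.1538 +0.4615 -0.1538 +0.0000]
moduli |λ_i(T)| = 1.1233, 0.7564, 0.5904, 0.4343, 0.4343, 0.0725.
ρ = 1.1233; 1.1233 > 1: divergent.

no, ρ = 1.1233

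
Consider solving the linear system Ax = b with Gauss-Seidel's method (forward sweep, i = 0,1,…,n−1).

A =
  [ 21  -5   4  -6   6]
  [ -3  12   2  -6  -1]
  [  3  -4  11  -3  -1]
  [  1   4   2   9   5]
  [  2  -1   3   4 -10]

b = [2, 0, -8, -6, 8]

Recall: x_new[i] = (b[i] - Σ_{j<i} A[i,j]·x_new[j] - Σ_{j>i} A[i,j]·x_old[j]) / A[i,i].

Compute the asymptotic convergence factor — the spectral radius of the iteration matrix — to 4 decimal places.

0.5530

A = D + L + U where D = diag(21, 12, 11, 9, -10).
Gauss-Seidel: T = -(D+L)⁻¹U, row 0 first, T[0,3] = -(-6)/(21) = +0.2857; later rows by forward substitution.
  T[0,:] = [+0.0000  +0.2381  -0.1905  +0.2857  -0.2857]
  T[1,:] = [+0.0000  +0.0595  -0.2143  +0.5714  +0.0119]
  T[2,:] = [+0.0000  -0.0433  -0.0260  +0.4026  +0.1732]
  T[3,:] = [+0.0000  -0.0433  +0.1222  -0.3752  -0.5676]
  T[4,:] = [+0.0000  +0.0114  +0.0244  -0.0293  -0.2334]
eigenvalue magnitudes: 0.5530, 0.1315, 0.1315, 0.1258, 0.0000.
ρ(T) = max|λ| = 0.5530; 0.5530 < 1, so it converges for any x₀.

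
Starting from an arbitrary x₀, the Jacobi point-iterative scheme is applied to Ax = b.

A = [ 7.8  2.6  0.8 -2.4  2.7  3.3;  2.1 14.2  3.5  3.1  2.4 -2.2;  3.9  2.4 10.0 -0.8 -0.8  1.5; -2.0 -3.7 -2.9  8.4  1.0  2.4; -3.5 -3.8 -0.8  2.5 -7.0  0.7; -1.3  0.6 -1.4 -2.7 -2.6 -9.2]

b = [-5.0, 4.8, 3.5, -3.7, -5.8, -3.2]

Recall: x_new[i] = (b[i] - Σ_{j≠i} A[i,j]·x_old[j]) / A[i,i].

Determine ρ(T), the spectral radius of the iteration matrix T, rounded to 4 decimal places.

0.8475

Let D = diag(7.8, 14.2, 10, 8.4, -7, -9.2); L, U the strict triangles.
Jacobi T = -D⁻¹(L+U): T[0,4] = -(2.7)/(7.8) = -0.3462; T[0,0] = 0.
  T[0,:] = [+0.0000, -0.3333, -0.1026, +0.3077, -0.3462, -0.4231]
  T[1,:] = [-0.1479, +0.0000, -0.2465, -0.2183, -0.1690, +0.1549]
  T[2,:] = [-0.3900, -0.2400, +0.0000, +0.0800, +0.0800, -0.1500]
  T[3,:] = [+0.2381, +0.4405, +0.3452, +0.0000, -0.1190, -0.2857]
  T[4,:] = [-0.5000, -0.5429, -0.1143, +0.3571, +0.0000, +0.1000]
  T[5,:] = [-0.1413, +0.0652, -0.1522, -0.2935, -0.2826, +0.0000]
|roots of det(T-λI)|: 0.8475, 0.5007, 0.5007, 0.2617, 0.2617, 0.0884.
spectral radius ρ = 0.8475; 0.8475 < 1 ⇒ converges.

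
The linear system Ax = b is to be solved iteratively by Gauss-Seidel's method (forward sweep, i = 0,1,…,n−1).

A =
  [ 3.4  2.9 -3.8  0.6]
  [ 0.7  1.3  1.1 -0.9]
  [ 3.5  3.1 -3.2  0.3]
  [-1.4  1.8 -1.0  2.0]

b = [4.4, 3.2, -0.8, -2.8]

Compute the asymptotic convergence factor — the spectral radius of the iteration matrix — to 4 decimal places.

Diagonal D = diag(3.4, 1.3, -3.2, 2); L, U strict lower/upper.
Gauss-Seidel: T = -(D+L)⁻¹U, row 0 first, T[0,1] = -(2.9)/(3.4) = -0.8529; later rows by forward substitution.
  T[0,:] = [+0.0000  -0.8529  +1.1176  -0.1765]
  T[1,:] = [+0.0000  +0.4593  -1.4480  +0.7873]
  T[2,:] = [+0.0000  -0.4880  -0.1803  +0.6635]
  T[3,:] = [+0.0000  -1.2544  +1.9954  -0.5004]
|roots of det(T-λI)|: 1.2237, 1.0395, 0.0372, 0.0000.
spectral radius ρ = 1.2237; 1.2237 > 1: divergent.

1.2237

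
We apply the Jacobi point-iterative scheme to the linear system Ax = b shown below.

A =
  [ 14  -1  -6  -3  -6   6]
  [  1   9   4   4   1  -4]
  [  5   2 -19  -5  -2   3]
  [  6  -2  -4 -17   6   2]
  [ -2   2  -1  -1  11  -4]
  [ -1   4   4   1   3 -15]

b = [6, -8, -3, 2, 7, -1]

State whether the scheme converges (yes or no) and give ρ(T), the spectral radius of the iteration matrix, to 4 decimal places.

yes, ρ = 0.8855

Write A = D+L+U with D = diag(14, 9, -19, -17, 11, -15).
T_J = -D⁻¹(L+U): T[1,2] = -(4)/(9) = -0.4444; T[1,1] = 0.
  T[0,:] = [+0.0000, +0.0714, +0.4286, +0.2143, +0.4286, -0.4286]
  T[1,:] = [-0.1111, +0.0000, -0.4444, -0.4444, -0.1111, +0.4444]
  T[2,:] = [+0.2632, +0.1053, +0.0000, -0.2632, -0.1053, +0.1579]
  T[3,:] = [+0.3529, -0.1176, -0.2353, +0.0000, +0.3529, +0.1176]
  T[4,:] = [+0.1818, -0.1818, +0.0909, +0.0909, +0.0000, +0.3636]
  T[5,:] = [-0.0667, +0.2667, +0.2667, +0.0667, +0.2000, +0.0000]
|roots of det(T-λI)|: 0.8855, 0.4879, 0.4879, 0.3024, 0.2894, 0.2894.
spectral radius ρ = 0.8855; 0.8855 < 1: convergent.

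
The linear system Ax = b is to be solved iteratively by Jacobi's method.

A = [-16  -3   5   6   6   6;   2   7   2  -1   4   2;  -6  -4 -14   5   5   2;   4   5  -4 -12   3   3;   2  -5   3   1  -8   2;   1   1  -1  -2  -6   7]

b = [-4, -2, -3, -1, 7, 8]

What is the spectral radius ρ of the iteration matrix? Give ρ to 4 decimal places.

Diagonal D = diag(-16, 7, -14, -12, -8, 7); L, U strict lower/upper.
Jacobi: T = -D⁻¹(L+U), T[3,2] = -(-4)/(-12) = -0.3333; T[3,3] = 0.
  T[0,:] = [+0.0000, -0.1875, +0.3125, +0.3750, +0.3750, +0.3750]
  T[1,:] = [-0.2857, +0.0000, -0.2857, +0.1429, -0.5714, -0.2857]
  T[2,:] = [-0.4286, -0.2857, +0.0000, +0.3571, +0.3571, +0.1429]
  T[3,:] = [+0.3333, +0.4167, -0.3333, +0.0000, +0.2500, +0.2500]
  T[4,:] = [+0.2500, -0.6250, +0.3750, +0.1250, +0.0000, +0.2500]
  T[5,:] = [-0.1429, -0.1429, +0.1429, +0.2857, +0.8571, +0.0000]
|roots of det(T-λI)|: 1.1872, 0.6267, 0.4396, 0.4396, 0.3688, 0.3414.
ρ = 1.1872; 1.1872 > 1, so it fails to converge.

1.1872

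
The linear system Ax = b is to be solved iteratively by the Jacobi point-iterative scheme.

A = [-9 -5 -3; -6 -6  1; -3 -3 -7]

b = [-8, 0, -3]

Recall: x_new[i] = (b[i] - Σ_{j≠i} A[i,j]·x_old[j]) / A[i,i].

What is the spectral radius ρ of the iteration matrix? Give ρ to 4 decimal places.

Let D = diag(-9, -6, -7); L, U the strict triangles.
Jacobi: T = -D⁻¹(L+U), T[2,0] = -(-3)/(-7) = -0.4286; T[2,2] = 0.
  T[0,:] = [+0.0000, -0.5556, -0.3333]
  T[1,:] = [-1.0000, +0.0000, +0.1667]
  T[2,:] = [-0.4286, -0.4286, +0.0000]
|eigenvalues of T|: 0.8639, 0.6912, 0.1728.
spectral radius ρ = 0.8639; 0.8639 < 1 ⇒ converges.

0.8639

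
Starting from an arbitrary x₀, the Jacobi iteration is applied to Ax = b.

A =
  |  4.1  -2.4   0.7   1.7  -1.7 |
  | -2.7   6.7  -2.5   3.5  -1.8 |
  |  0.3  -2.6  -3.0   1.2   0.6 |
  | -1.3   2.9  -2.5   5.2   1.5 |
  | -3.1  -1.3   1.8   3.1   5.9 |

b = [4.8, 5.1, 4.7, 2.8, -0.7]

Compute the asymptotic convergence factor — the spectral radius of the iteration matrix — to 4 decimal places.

A = D + L + U where D = diag(4.1, 6.7, -3, 5.2, 5.9).
Jacobi: T = -D⁻¹(L+U), T[0,3] = -(1.7)/(4.1) = -0.4146; T[0,0] = 0.
  T[0,:] = [+0.0000 +0.5854 -0.1707 -0.4146 +0.4146]
  T[1,:] = [+0.4030 +0.0000 +0.3731 -0.5224 +0.2687]
  T[2,:] = [+0.1000 -0.8667 +0.0000 +0.4000 +0.2000]
  T[3,:] = [+0.2500 -0.5577 +0.4808 +0.0000 -0.2885]
  T[4,:] = [+0.5254 +0.2203 -0.3051 -0.5254 +0.0000]
|λ(T)| sorted: 1.1361, 0.7116, 0.5749, 0.5749, 0.0394.
spectral radius ρ = 1.1361; 1.1361 > 1: divergent.

1.1361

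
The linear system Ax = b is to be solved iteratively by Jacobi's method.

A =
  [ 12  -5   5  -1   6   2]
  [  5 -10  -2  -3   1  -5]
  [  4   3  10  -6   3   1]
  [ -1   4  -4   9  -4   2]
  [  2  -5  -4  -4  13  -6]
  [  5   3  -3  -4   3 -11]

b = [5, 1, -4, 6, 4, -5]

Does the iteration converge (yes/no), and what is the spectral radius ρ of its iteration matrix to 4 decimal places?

Split A = D + L + U, D = diag(12, -10, 10, 9, 13, -11).
T_J = -D⁻¹(L+U): T[3,0] = -(-1)/(9) = +0.1111; T[3,3] = 0.
  T[0,:] = [+0.0000  +0.4167  -0.4167  +0.0833  -0.5000  -0.1667]
  T[1,:] = [+0.5000  +0.0000  -0.2000  -0.3000  +0.1000  -0.5000]
  T[2,:] = [-0.4000  -0.3000  +0.0000  +0.6000  -0.3000  -0.1000]
  T[3,:] = [+0.1111  -0.4444  +0.4444  +0.0000  +0.4444  -0.2222]
  T[4,:] = [-0.1538  +0.3846  +0.3077  +0.3077  +0.0000  +0.4615]
  T[5,:] = [+0.4545  +0.2727  -0.2727  -0.3636  +0.2727  +0.0000]
moduli |λ_i(T)| = 1.1320, 0.8376, 0.4593, 0.4593, 0.2912, 0.0496.
ρ = 1.1320; 1.1320 > 1 ⇒ diverges.

no, ρ = 1.1320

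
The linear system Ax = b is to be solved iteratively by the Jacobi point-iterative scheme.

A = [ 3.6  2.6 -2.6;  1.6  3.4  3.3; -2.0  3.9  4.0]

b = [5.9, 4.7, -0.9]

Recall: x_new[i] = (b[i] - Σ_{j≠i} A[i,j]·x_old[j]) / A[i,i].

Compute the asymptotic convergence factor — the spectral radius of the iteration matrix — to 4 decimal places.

A = D + L + U where D = diag(3.6, 3.4, 4).
Jacobi T = -D⁻¹(L+U): T[2,0] = -(-2)/(4) = +0.5000; T[2,2] = 0.
  T[0,:] = [+0.0000 -0.7222 +0.7222]
  T[1,:] = [-0.4706 +0.0000 -0.9706]
  T[2,:] = [+0.5000 -0.9750 +0.0000]
eigenvalue magnitudes: 1.4547, 0.9728, 0.4818.
ρ = 1.4547; 1.4547 > 1 ⇒ diverges.

1.4547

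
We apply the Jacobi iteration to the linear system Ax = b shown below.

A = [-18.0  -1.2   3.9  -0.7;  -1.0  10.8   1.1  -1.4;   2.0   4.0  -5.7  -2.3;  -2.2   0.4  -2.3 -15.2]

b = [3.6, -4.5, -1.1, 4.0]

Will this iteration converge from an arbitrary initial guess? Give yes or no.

Let D = diag(-18, 10.8, -5.7, -15.2); L, U the strict triangles.
Jacobi: T = -D⁻¹(L+U), T[3,2] = -(-2.3)/(-15.2) = -0.1513; T[3,3] = 0.
  T[0,:] = [+0.0000 -0.0667 +0.2167 -0.0389]
  T[1,:] = [+0.0926 +0.0000 -0.1019 +0.1296]
  T[2,:] = [+0.3509 +0.7018 +0.0000 -0.4035]
  T[3,:] = [-0.1447 +0.0263 -0.1513 +0.0000]
|eigenvalues of T|: 0.3396, 0.2616, 0.2616, 0.0547.
ρ = 0.3396; 0.3396 < 1, so it converges for any x₀.

yes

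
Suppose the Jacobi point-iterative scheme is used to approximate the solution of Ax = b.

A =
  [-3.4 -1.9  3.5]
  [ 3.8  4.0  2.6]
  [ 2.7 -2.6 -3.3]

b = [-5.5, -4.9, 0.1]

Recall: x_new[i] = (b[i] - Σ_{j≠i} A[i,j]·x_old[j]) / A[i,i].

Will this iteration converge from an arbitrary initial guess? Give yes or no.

Split A = D + L + U, D = diag(-3.4, 4, -3.3).
T_J = -D⁻¹(L+U): T[1,2] = -(2.6)/(4) = -0.6500; T[1,1] = 0.
  T[0,:] = [+0.0000 -0.5588 +1.0294]
  T[1,:] = [-0.9500 +0.0000 -0.6500]
  T[2,:] = [+0.8182 -0.7879 +0.0000]
eigenvalue magnitudes: 1.5979, 0.8174, 0.8174.
spectral radius ρ = 1.5979; 1.5979 > 1: divergent.

no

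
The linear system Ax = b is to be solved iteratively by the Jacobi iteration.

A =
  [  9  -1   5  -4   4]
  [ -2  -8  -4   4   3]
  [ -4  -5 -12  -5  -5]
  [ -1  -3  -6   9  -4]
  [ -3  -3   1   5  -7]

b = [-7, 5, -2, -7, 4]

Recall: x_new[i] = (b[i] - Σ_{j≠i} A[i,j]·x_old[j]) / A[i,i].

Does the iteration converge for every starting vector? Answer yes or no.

Diagonal D = diag(9, -8, -12, 9, -7); L, U strict lower/upper.
Jacobi: T = -D⁻¹(L+U), T[0,3] = -(-4)/(9) = +0.4444; T[0,0] = 0.
  T[0,:] = [+0.0000, +0.1111, -0.5556, +0.4444, -0.4444]
  T[1,:] = [-0.2500, +0.0000, -0.5000, +0.5000, +0.3750]
  T[2,:] = [-0.3333, -0.4167, +0.0000, -0.4167, -0.4167]
  T[3,:] = [+0.1111, +0.3333, +0.6667, +0.0000, +0.4444]
  T[4,:] = [-0.4286, -0.4286, +0.1429, +0.7143, +0.0000]
|λ(T)| sorted: 1.1507, 0.8894, 0.8894, 0.3058, 0.3058.
spectral radius ρ = 1.1507; 1.1507 > 1 ⇒ diverges.

no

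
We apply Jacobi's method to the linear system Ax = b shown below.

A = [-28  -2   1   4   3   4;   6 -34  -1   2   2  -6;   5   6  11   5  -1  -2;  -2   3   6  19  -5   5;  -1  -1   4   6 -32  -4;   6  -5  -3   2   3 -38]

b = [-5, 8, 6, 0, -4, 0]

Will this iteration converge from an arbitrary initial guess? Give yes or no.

yes

Diagonal D = diag(-28, -34, 11, 19, -32, -38); L, U strict lower/upper.
T_J = -D⁻¹(L+U): T[3,0] = -(-2)/(19) = +0.1053; T[3,3] = 0.
  T[0,:] = [+0.0000 -0.0714 +0.0357 +0.1429 +0.1071 +0.1429]
  T[1,:] = [+0.1765 +0.0000 -0.0294 +0.0588 +0.0588 -0.1765]
  T[2,:] = [-0.4545 -0.5455 +0.0000 -0.4545 +0.0909 +0.1818]
  T[3,:] = [+0.1053 -0.1579 -0.3158 +0.0000 +0.2632 -0.2632]
  T[4,:] = [-0.0312 -0.0312 +0.1250 +0.1875 +0.0000 -0.1250]
  T[5,:] = [+0.1579 -0.1316 -0.0789 +0.0526 +0.0789 +0.0000]
|eigenvalues of T|: 0.5135, 0.3255, 0.2350, 0.1842, 0.1842, 0.1672.
spectral radius ρ = 0.5135; 0.5135 < 1, so it converges for any x₀.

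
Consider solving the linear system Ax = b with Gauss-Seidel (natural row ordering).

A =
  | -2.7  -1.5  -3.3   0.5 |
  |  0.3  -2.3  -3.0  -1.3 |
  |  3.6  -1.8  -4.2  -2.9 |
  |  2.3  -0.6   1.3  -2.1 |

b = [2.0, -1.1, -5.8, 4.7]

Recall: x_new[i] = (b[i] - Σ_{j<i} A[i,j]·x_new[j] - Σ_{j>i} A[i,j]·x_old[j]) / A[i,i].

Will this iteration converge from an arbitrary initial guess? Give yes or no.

Diagonal D = diag(-2.7, -2.3, -4.2, -2.1); L, U strict lower/upper.
T_GS = -(D+L)⁻¹U: row 0 first, T[0,1] = -(-1.5)/(-2.7) = -0.5556; later rows by forward substitution.
  T[0,:] = [+0.0000, -0.5556, -1.2222, +0.1852]
  T[1,:] = [+0.0000, -0.0725, -1.4638, -0.5411]
  T[2,:] = [+0.0000, -0.4451, -0.4203, -0.2999]
  T[3,:] = [+0.0000, -0.8633, -1.1806, +0.1718]
moduli |λ_i(T)| = 1.5418, 0.7415, 0.4793, 0.0000.
ρ(T) = max|λ| = 1.5418; 1.5418 > 1, so it fails to converge.

no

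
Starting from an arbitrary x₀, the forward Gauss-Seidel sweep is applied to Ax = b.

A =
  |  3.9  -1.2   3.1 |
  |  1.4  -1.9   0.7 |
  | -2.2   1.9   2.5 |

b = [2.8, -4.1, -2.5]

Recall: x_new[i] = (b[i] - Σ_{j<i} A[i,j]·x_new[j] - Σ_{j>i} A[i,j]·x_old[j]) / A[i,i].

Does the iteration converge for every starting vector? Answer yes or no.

yes

Write A = D+L+U with D = diag(3.9, -1.9, 2.5).
T_GS = -(D+L)⁻¹U: row 0 first, T[0,2] = -(3.1)/(3.9) = -0.7949; later rows by forward substitution.
  T[0,:] = [+0.0000 +0.3077 -0.7949]
  T[1,:] = [+0.0000 +0.2267 -0.2173]
  T[2,:] = [+0.0000 +0.0985 -0.5344]
|λ(T)| sorted: 0.5051, 0.1975, 0.0000.
ρ = 0.5051; 0.5051 < 1: convergent.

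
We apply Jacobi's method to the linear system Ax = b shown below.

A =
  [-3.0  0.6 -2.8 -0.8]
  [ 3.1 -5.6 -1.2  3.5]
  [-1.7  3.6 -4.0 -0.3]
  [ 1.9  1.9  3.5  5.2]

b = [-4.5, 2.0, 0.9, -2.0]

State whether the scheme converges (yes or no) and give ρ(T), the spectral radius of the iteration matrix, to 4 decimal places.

Diagonal D = diag(-3, -5.6, -4, 5.2); L, U strict lower/upper.
Jacobi: T = -D⁻¹(L+U), T[2,1] = -(3.6)/(-4) = +0.9000; T[2,2] = 0.
  T[0,:] = [+0.0000, +0.2000, -0.9333, -0.2667]
  T[1,:] = [+0.5536, +0.0000, -0.2143, +0.6250]
  T[2,:] = [-0.4250, +0.9000, +0.0000, -0.0750]
  T[3,:] = [-0.3654, -0.3654, -0.6731, +0.0000]
|roots of det(T-λI)|: 1.1582, 0.8875, 0.8875, 0.4542.
spectral radius ρ = 1.1582; 1.1582 > 1: divergent.

no, ρ = 1.1582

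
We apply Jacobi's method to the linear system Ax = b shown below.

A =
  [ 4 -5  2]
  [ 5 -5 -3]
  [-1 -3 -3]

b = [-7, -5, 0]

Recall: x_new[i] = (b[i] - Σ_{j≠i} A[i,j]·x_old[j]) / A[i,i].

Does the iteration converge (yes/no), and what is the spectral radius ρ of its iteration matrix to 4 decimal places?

Split A = D + L + U, D = diag(4, -5, -3).
Jacobi: T = -D⁻¹(L+U), T[1,0] = -(5)/(-5) = +1.0000; T[1,1] = 0.
  T[0,:] = [+0.0000  +1.2500  -0.5000]
  T[1,:] = [+1.0000  +0.0000  -0.6000]
  T[2,:] = [-0.3333  -1.0000  +0.0000]
|eigenvalues of T|: 1.5785, 1.1737, 0.4048.
spectral radius ρ = 1.5785; 1.5785 > 1 ⇒ diverges.

no, ρ = 1.5785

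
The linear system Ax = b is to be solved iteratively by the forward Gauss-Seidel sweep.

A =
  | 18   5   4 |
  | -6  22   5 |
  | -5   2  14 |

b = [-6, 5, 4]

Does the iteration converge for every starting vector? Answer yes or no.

yes

Split A = D + L + U, D = diag(18, 22, 14).
GS T = -(D+L)⁻¹U: row 0 first, T[0,1] = -(5)/(18) = -0.2778; later rows by forward substitution.
  T[0,:] = [+0.0000, -0.2778, -0.2222]
  T[1,:] = [+0.0000, -0.0758, -0.2879]
  T[2,:] = [+0.0000, -0.0884, -0.0382]
|roots of det(T-λI)|: 0.2176, 0.1036, 0.0000.
ρ = 0.2176; 0.2176 < 1 ⇒ converges.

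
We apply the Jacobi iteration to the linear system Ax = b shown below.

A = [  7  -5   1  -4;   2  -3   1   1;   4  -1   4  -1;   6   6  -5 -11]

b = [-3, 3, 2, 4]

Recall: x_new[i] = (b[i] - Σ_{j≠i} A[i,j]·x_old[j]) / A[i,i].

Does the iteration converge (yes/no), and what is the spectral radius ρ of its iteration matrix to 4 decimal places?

Diagonal D = diag(7, -3, 4, -11); L, U strict lower/upper.
T_J = -D⁻¹(L+U): T[1,0] = -(2)/(-3) = +0.6667; T[1,1] = 0.
  T[0,:] = [+0.0000, +0.7143, -0.1429, +0.5714]
  T[1,:] = [+0.6667, +0.0000, +0.3333, +0.3333]
  T[2,:] = [-1.0000, +0.2500, +0.0000, +0.2500]
  T[3,:] = [+0.5455, +0.5455, -0.4545, +0.0000]
eigenvalue magnitudes: 1.1592, 0.8006, 0.4197, 0.0611.
ρ = 1.1592; 1.1592 > 1, so it fails to converge.

no, ρ = 1.1592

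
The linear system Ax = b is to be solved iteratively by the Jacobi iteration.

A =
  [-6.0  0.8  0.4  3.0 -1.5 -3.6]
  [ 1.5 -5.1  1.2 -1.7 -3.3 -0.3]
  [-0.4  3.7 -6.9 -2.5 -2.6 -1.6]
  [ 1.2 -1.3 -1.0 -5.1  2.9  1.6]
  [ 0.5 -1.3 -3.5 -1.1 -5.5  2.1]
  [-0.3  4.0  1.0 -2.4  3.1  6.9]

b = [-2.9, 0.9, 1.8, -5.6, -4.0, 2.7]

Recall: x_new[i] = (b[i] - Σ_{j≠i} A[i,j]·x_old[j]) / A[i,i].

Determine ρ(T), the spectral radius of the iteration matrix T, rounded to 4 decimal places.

1.1778

Split A = D + L + U, D = diag(-6, -5.1, -6.9, -5.1, -5.5, 6.9).
T_J = -D⁻¹(L+U): T[2,0] = -(-0.4)/(-6.9) = -0.0580; T[2,2] = 0.
  T[0,:] = [+0.0000 +0.1333 +0.0667 +0.5000 -0.2500 -0.6000]
  T[1,:] = [+0.2941 +0.0000 +0.2353 -0.3333 -0.6471 -0.0588]
  T[2,:] = [-0.0580 +0.5362 +0.0000 -0.3623 -0.3768 -0.2319]
  T[3,:] = [+0.2353 -0.2549 -0.1961 +0.0000 +0.5686 +0.3137]
  T[4,:] = [+0.0909 -0.2364 -0.6364 -0.2000 +0.0000 +0.3818]
  T[5,:] = [+0.0435 -0.5797 -0.1449 +0.3478 -0.4493 +0.0000]
|eigenvalues of T|: 1.1778, 0.7934, 0.7934, 0.4757, 0.2767, 0.0250.
ρ = 1.1778; 1.1778 > 1, so it fails to converge.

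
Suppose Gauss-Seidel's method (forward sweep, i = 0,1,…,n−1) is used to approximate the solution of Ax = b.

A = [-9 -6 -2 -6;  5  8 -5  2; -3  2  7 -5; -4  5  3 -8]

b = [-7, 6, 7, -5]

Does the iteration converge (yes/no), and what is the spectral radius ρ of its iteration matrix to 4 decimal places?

yes, ρ = 0.8885

A = D + L + U where D = diag(-9, 8, 7, -8).
T_GS = -(D+L)⁻¹U: row 0 first, T[0,1] = -(-6)/(-9) = -0.6667; later rows by forward substitution.
  T[0,:] = [+0.0000, -0.6667, -0.2222, -0.6667]
  T[1,:] = [+0.0000, +0.4167, +0.7639, +0.1667]
  T[2,:] = [+0.0000, -0.4048, -0.3135, +0.3810]
  T[3,:] = [+0.0000, +0.4420, +0.4710, +0.5804]
|λ(T)| sorted: 0.8885, 0.4092, 0.4092, 0.0000.
spectral radius ρ = 0.8885; 0.8885 < 1: convergent.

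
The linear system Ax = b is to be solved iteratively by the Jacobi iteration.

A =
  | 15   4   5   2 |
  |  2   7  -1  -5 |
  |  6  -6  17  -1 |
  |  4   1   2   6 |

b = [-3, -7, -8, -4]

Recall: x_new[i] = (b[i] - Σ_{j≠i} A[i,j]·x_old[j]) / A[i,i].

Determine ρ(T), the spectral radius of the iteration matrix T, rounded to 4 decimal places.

0.6434

Split A = D + L + U, D = diag(15, 7, 17, 6).
Jacobi T = -D⁻¹(L+U): T[3,2] = -(2)/(6) = -0.3333; T[3,3] = 0.
  T[0,:] = [+0.0000, -0.2667, -0.3333, -0.1333]
  T[1,:] = [-0.2857, +0.0000, +0.1429, +0.7143]
  T[2,:] = [-0.3529, +0.3529, +0.0000, +0.0588]
  T[3,:] = [-0.6667, -0.1667, -0.3333, +0.0000]
|roots of det(T-λI)|: 0.6434, 0.4577, 0.3667, 0.3667.
ρ(T) = max|λ| = 0.6434; 0.6434 < 1: convergent.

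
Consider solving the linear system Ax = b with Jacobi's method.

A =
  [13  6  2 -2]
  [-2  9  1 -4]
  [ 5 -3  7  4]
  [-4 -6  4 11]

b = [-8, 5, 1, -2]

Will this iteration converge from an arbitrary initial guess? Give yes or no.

yes

Diagonal D = diag(13, 9, 7, 11); L, U strict lower/upper.
Jacobi: T = -D⁻¹(L+U), T[0,2] = -(2)/(13) = -0.1538; T[0,0] = 0.
  T[0,:] = [+0.0000 -0.4615 -0.1538 +0.1538]
  T[1,:] = [+0.2222 +0.0000 -0.1111 +0.4444]
  T[2,:] = [-0.7143 +0.4286 +0.0000 -0.5714]
  T[3,:] = [+0.3636 +0.5455 -0.3636 +0.0000]
|roots of det(T-λI)|: 0.6464, 0.5415, 0.5415, 0.3444.
ρ(T) = max|λ| = 0.6464; 0.6464 < 1: convergent.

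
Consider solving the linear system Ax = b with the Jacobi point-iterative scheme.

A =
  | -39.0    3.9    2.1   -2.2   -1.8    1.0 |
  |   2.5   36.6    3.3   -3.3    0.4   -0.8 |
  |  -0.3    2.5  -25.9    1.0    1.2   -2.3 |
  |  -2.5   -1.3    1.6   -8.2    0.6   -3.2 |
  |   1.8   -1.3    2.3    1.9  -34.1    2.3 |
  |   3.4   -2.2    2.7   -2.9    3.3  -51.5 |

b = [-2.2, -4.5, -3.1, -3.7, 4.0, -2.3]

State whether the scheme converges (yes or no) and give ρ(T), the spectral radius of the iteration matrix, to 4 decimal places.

Split A = D + L + U, D = diag(-39, 36.6, -25.9, -8.2, -34.1, -51.5).
Jacobi: T = -D⁻¹(L+U), T[2,4] = -(1.2)/(-25.9) = +0.0463; T[2,2] = 0.
  T[0,:] = [+0.0000 +0.1000 +0.0538 -0.0564 -0.0462 +0.0256]
  T[1,:] = [-0.0683 +0.0000 -0.0902 +0.0902 -0.0109 +0.0219]
  T[2,:] = [-0.0116 +0.0965 +0.0000 +0.0386 +0.0463 -0.0888]
  T[3,:] = [-0.3049 -0.1585 +0.1951 +0.0000 +0.0732 -0.3902]
  T[4,:] = [+0.0528 -0.0381 +0.0674 +0.0557 +0.0000 +0.0674]
  T[5,:] = [+0.0660 -0.0427 +0.0524 -0.0563 +0.0641 +0.0000]
|λ(T)| sorted: 0.1817, 0.1428, 0.1428, 0.1261, 0.1261, 0.0854.
spectral radius ρ = 0.1817; 0.1817 < 1, so it converges for any x₀.

yes, ρ = 0.1817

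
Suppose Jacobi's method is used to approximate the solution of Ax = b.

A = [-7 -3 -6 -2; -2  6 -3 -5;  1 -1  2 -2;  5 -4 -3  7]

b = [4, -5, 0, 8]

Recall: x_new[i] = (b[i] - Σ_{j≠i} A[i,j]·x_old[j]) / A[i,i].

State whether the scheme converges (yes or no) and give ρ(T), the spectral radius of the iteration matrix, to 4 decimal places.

no, ρ = 1.5885

Write A = D+L+U with D = diag(-7, 6, 2, 7).
T_J = -D⁻¹(L+U): T[1,3] = -(-5)/(6) = +0.8333; T[1,1] = 0.
  T[0,:] = [+0.0000  -0.4286  -0.8571  -0.2857]
  T[1,:] = [+0.3333  +0.0000  +0.5000  +0.8333]
  T[2,:] = [-0.5000  +0.5000  +0.0000  +1.0000]
  T[3,:] = [-0.7143  +0.5714  +0.4286  +0.0000]
|roots of det(T-λI)|: 1.5885, 0.8246, 0.8246, 0.1370.
ρ(T) = max|λ| = 1.5885; 1.5885 > 1, so it fails to converge.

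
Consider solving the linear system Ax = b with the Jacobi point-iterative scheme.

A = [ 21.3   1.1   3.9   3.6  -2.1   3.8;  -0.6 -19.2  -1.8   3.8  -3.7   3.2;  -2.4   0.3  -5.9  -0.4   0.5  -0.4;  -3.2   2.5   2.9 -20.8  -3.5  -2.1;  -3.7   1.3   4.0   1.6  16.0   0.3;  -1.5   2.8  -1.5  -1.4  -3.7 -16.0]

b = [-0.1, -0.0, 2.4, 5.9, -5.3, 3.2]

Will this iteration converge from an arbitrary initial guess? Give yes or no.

A = D + L + U where D = diag(21.3, -19.2, -5.9, -20.8, 16, -16).
T_J = -D⁻¹(L+U): T[5,0] = -(-1.5)/(-16) = -0.0938; T[5,5] = 0.
  T[0,:] = [+0.0000 -0.0516 -0.1831 -0.1690 +0.0986 -0.1784]
  T[1,:] = [-0.0312 +0.0000 -0.0938 +0.1979 -0.1927 +0.1667]
  T[2,:] = [-0.4068 +0.0508 +0.0000 -0.0678 +0.0847 -0.0678]
  T[3,:] = [-0.1538 +0.1202 +0.1394 +0.0000 -0.1683 -0.1010]
  T[4,:] = [+0.2313 -0.0813 -0.2500 -0.1000 +0.0000 -0.0187]
  T[5,:] = [-0.0938 +0.1750 -0.0938 -0.0875 -0.2313 +0.0000]
|roots of det(T-λI)|: 0.5137, 0.3794, 0.1772, 0.1277, 0.1277, 0.0645.
ρ(T) = max|λ| = 0.5137; 0.5137 < 1: convergent.

yes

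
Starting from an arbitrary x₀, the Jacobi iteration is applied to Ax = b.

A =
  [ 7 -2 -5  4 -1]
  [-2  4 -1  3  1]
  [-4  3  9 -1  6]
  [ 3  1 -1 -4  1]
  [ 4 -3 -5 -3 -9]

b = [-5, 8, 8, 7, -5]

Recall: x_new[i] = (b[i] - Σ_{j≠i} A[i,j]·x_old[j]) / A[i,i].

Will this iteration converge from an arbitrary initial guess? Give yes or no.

no

A = D + L + U where D = diag(7, 4, 9, -4, -9).
Jacobi T = -D⁻¹(L+U): T[2,0] = -(-4)/(9) = +0.4444; T[2,2] = 0.
  T[0,:] = [+0.0000  +0.2857  +0.7143  -0.5714  +0.1429]
  T[1,:] = [+0.5000  +0.0000  +0.2500  -0.7500  -0.2500]
  T[2,:] = [+0.4444  -0.3333  +0.0000  +0.1111  -0.6667]
  T[3,:] = [+0.7500  +0.2500  -0.2500  +0.0000  +0.2500]
  T[4,:] = [+0.4444  -0.3333  -0.5556  -0.3333  +0.0000]
|eigenvalues of T|: 1.1436, 0.8946, 0.8946, 0.7114, 0.0997.
ρ(T) = max|λ| = 1.1436; 1.1436 > 1, so it fails to converge.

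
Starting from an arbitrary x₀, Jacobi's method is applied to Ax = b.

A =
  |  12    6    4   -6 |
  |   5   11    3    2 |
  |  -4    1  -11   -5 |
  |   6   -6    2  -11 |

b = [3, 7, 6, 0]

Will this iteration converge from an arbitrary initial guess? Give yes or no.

Split A = D + L + U, D = diag(12, 11, -11, -11).
T_J = -D⁻¹(L+U): T[1,3] = -(2)/(11) = -0.1818; T[1,1] = 0.
  T[0,:] = [+0.0000, -0.5000, -0.3333, +0.5000]
  T[1,:] = [-0.4545, +0.0000, -0.2727, -0.1818]
  T[2,:] = [-0.3636, +0.0909, +0.0000, -0.4545]
  T[3,:] = [+0.5455, -0.5455, +0.1818, +0.0000]
eigenvalue magnitudes: 0.8527, 0.6166, 0.3310, 0.0950.
ρ(T) = max|λ| = 0.8527; 0.8527 < 1 ⇒ converges.

yes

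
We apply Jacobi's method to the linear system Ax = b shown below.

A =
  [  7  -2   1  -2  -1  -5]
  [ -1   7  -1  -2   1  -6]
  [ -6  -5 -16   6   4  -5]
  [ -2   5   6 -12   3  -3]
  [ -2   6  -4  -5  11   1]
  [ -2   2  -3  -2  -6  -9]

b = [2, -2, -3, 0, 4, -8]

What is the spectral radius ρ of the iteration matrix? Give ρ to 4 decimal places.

Write A = D+L+U with D = diag(7, 7, -16, -12, 11, -9).
Jacobi T = -D⁻¹(L+U): T[2,4] = -(4)/(-16) = +0.2500; T[2,2] = 0.
  T[0,:] = [+0.0000, +0.2857, -0.1429, +0.2857, +0.1429, +0.7143]
  T[1,:] = [+0.1429, +0.0000, +0.1429, +0.2857, -0.1429, +0.8571]
  T[2,:] = [-0.3750, -0.3125, +0.0000, +0.3750, +0.2500, -0.3125]
  T[3,:] = [-0.1667, +0.4167, +0.5000, +0.0000, +0.2500, -0.2500]
  T[4,:] = [+0.1818, -0.5455, +0.3636, +0.4545, +0.0000, -0.0909]
  T[5,:] = [-0.2222, +0.2222, -0.3333, -0.2222, -0.6667, +0.0000]
moduli |λ_i(T)| = 1.1463, 0.6076, 0.6076, 0.5729, 0.3953, 0.3953.
ρ(T) = max|λ| = 1.1463; 1.1463 > 1: divergent.

1.1463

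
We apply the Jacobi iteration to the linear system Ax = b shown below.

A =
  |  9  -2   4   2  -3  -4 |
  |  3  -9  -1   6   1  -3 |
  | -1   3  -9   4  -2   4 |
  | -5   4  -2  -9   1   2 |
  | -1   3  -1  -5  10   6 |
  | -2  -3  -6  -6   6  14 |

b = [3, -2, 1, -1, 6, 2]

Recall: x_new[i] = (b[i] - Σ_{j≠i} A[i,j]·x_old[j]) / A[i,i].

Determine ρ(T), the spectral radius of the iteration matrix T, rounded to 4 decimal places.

Diagonal D = diag(9, -9, -9, -9, 10, 14); L, U strict lower/upper.
T_J = -D⁻¹(L+U): T[4,0] = -(-1)/(10) = +0.1000; T[4,4] = 0.
  T[0,:] = [+0.0000 +0.2222 -0.4444 -0.2222 +0.3333 +0.4444]
  T[1,:] = [+0.3333 +0.0000 -0.1111 +0.6667 +0.1111 -0.3333]
  T[2,:] = [-0.1111 +0.3333 +0.0000 +0.4444 -0.2222 +0.4444]
  T[3,:] = [-0.5556 +0.4444 -0.2222 +0.0000 +0.1111 +0.2222]
  T[4,:] = [+0.1000 -0.3000 +0.1000 +0.5000 +0.0000 -0.6000]
  T[5,:] = [+0.1429 +0.2143 +0.4286 +0.4286 -0.4286 +0.0000]
|eigenvalues of T|: 1.1973, 0.6509, 0.6509, 0.3265, 0.2535, 0.0318.
ρ = 1.1973; 1.1973 > 1, so it fails to converge.

1.1973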